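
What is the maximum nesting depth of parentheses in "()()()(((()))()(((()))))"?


Input: "()()()(((()))()(((()))))"
Tracking depth:
  Position 0 '(': depth becomes 1
  Position 1 ')': depth becomes 0
  Position 2 '(': depth becomes 1
  Position 3 ')': depth becomes 0
  Position 4 '(': depth becomes 1
  Position 5 ')': depth becomes 0
  Position 6 '(': depth becomes 1
  Position 7 '(': depth becomes 2
  Position 8 '(': depth becomes 3
  Position 9 '(': depth becomes 4
  Position 10 ')': depth becomes 3
  Position 11 ')': depth becomes 2
  Position 12 ')': depth becomes 1
  Position 13 '(': depth becomes 2
  Position 14 ')': depth becomes 1
  Position 15 '(': depth becomes 2
  Position 16 '(': depth becomes 3
  Position 17 '(': depth becomes 4
  Position 18 '(': depth becomes 5
  Position 19 ')': depth becomes 4
  Position 20 ')': depth becomes 3
  Position 21 ')': depth becomes 2
  Position 22 ')': depth becomes 1
  Position 23 ')': depth becomes 0
Maximum depth reached: 5

5


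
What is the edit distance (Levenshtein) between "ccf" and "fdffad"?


Computing edit distance: "ccf" -> "fdffad"
DP table:
           f    d    f    f    a    d
      0    1    2    3    4    5    6
  c   1    1    2    3    4    5    6
  c   2    2    2    3    4    5    6
  f   3    2    3    2    3    4    5
Edit distance = dp[3][6] = 5

5


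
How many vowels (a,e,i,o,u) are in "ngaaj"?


Input: ngaaj
Checking each character:
  'n' at position 0: consonant
  'g' at position 1: consonant
  'a' at position 2: vowel (running total: 1)
  'a' at position 3: vowel (running total: 2)
  'j' at position 4: consonant
Total vowels: 2

2


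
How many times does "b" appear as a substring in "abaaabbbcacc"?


Searching for "b" in "abaaabbbcacc"
Scanning each position:
  Position 0: "a" => no
  Position 1: "b" => MATCH
  Position 2: "a" => no
  Position 3: "a" => no
  Position 4: "a" => no
  Position 5: "b" => MATCH
  Position 6: "b" => MATCH
  Position 7: "b" => MATCH
  Position 8: "c" => no
  Position 9: "a" => no
  Position 10: "c" => no
  Position 11: "c" => no
Total occurrences: 4

4


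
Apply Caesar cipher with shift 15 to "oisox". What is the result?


Caesar cipher: shift "oisox" by 15
  'o' (pos 14) + 15 = pos 3 = 'd'
  'i' (pos 8) + 15 = pos 23 = 'x'
  's' (pos 18) + 15 = pos 7 = 'h'
  'o' (pos 14) + 15 = pos 3 = 'd'
  'x' (pos 23) + 15 = pos 12 = 'm'
Result: dxhdm

dxhdm


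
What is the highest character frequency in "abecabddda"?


Input: abecabddda
Character counts:
  'a': 3
  'b': 2
  'c': 1
  'd': 3
  'e': 1
Maximum frequency: 3

3


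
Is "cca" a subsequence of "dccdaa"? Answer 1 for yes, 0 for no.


Check if "cca" is a subsequence of "dccdaa"
Greedy scan:
  Position 0 ('d'): no match needed
  Position 1 ('c'): matches sub[0] = 'c'
  Position 2 ('c'): matches sub[1] = 'c'
  Position 3 ('d'): no match needed
  Position 4 ('a'): matches sub[2] = 'a'
  Position 5 ('a'): no match needed
All 3 characters matched => is a subsequence

1


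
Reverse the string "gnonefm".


Input: gnonefm
Reading characters right to left:
  Position 6: 'm'
  Position 5: 'f'
  Position 4: 'e'
  Position 3: 'n'
  Position 2: 'o'
  Position 1: 'n'
  Position 0: 'g'
Reversed: mfenong

mfenong


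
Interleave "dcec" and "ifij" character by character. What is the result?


Interleaving "dcec" and "ifij":
  Position 0: 'd' from first, 'i' from second => "di"
  Position 1: 'c' from first, 'f' from second => "cf"
  Position 2: 'e' from first, 'i' from second => "ei"
  Position 3: 'c' from first, 'j' from second => "cj"
Result: dicfeicj

dicfeicj


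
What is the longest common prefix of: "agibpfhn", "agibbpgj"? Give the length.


Words: agibpfhn, agibbpgj
  Position 0: all 'a' => match
  Position 1: all 'g' => match
  Position 2: all 'i' => match
  Position 3: all 'b' => match
  Position 4: ('p', 'b') => mismatch, stop
LCP = "agib" (length 4)

4


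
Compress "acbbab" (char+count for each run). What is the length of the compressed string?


Input: acbbab
Runs:
  'a' x 1 => "a1"
  'c' x 1 => "c1"
  'b' x 2 => "b2"
  'a' x 1 => "a1"
  'b' x 1 => "b1"
Compressed: "a1c1b2a1b1"
Compressed length: 10

10


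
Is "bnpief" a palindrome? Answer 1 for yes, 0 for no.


Input: bnpief
Reversed: feipnb
  Compare pos 0 ('b') with pos 5 ('f'): MISMATCH
  Compare pos 1 ('n') with pos 4 ('e'): MISMATCH
  Compare pos 2 ('p') with pos 3 ('i'): MISMATCH
Result: not a palindrome

0


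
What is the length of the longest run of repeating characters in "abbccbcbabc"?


Input: "abbccbcbabc"
Scanning for longest run:
  Position 1 ('b'): new char, reset run to 1
  Position 2 ('b'): continues run of 'b', length=2
  Position 3 ('c'): new char, reset run to 1
  Position 4 ('c'): continues run of 'c', length=2
  Position 5 ('b'): new char, reset run to 1
  Position 6 ('c'): new char, reset run to 1
  Position 7 ('b'): new char, reset run to 1
  Position 8 ('a'): new char, reset run to 1
  Position 9 ('b'): new char, reset run to 1
  Position 10 ('c'): new char, reset run to 1
Longest run: 'b' with length 2

2


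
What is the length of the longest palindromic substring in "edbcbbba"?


Input: "edbcbbba"
Checking substrings for palindromes:
  [2:5] "bcb" (len 3) => palindrome
  [4:7] "bbb" (len 3) => palindrome
  [4:6] "bb" (len 2) => palindrome
  [5:7] "bb" (len 2) => palindrome
Longest palindromic substring: "bcb" with length 3

3


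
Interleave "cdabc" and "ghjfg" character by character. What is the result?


Interleaving "cdabc" and "ghjfg":
  Position 0: 'c' from first, 'g' from second => "cg"
  Position 1: 'd' from first, 'h' from second => "dh"
  Position 2: 'a' from first, 'j' from second => "aj"
  Position 3: 'b' from first, 'f' from second => "bf"
  Position 4: 'c' from first, 'g' from second => "cg"
Result: cgdhajbfcg

cgdhajbfcg


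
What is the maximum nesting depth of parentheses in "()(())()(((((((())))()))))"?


Input: "()(())()(((((((())))()))))"
Tracking depth:
  Position 0 '(': depth becomes 1
  Position 1 ')': depth becomes 0
  Position 2 '(': depth becomes 1
  Position 3 '(': depth becomes 2
  Position 4 ')': depth becomes 1
  Position 5 ')': depth becomes 0
  Position 6 '(': depth becomes 1
  Position 7 ')': depth becomes 0
  Position 8 '(': depth becomes 1
  Position 9 '(': depth becomes 2
  Position 10 '(': depth becomes 3
  Position 11 '(': depth becomes 4
  Position 12 '(': depth becomes 5
  Position 13 '(': depth becomes 6
  Position 14 '(': depth becomes 7
  Position 15 '(': depth becomes 8
  Position 16 ')': depth becomes 7
  Position 17 ')': depth becomes 6
  Position 18 ')': depth becomes 5
  Position 19 ')': depth becomes 4
  Position 20 '(': depth becomes 5
  Position 21 ')': depth becomes 4
  Position 22 ')': depth becomes 3
  Position 23 ')': depth becomes 2
  Position 24 ')': depth becomes 1
  Position 25 ')': depth becomes 0
Maximum depth reached: 8

8


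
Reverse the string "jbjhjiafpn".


Input: jbjhjiafpn
Reading characters right to left:
  Position 9: 'n'
  Position 8: 'p'
  Position 7: 'f'
  Position 6: 'a'
  Position 5: 'i'
  Position 4: 'j'
  Position 3: 'h'
  Position 2: 'j'
  Position 1: 'b'
  Position 0: 'j'
Reversed: npfaijhjbj

npfaijhjbj


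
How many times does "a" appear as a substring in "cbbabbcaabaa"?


Searching for "a" in "cbbabbcaabaa"
Scanning each position:
  Position 0: "c" => no
  Position 1: "b" => no
  Position 2: "b" => no
  Position 3: "a" => MATCH
  Position 4: "b" => no
  Position 5: "b" => no
  Position 6: "c" => no
  Position 7: "a" => MATCH
  Position 8: "a" => MATCH
  Position 9: "b" => no
  Position 10: "a" => MATCH
  Position 11: "a" => MATCH
Total occurrences: 5

5


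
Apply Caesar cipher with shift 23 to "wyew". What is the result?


Caesar cipher: shift "wyew" by 23
  'w' (pos 22) + 23 = pos 19 = 't'
  'y' (pos 24) + 23 = pos 21 = 'v'
  'e' (pos 4) + 23 = pos 1 = 'b'
  'w' (pos 22) + 23 = pos 19 = 't'
Result: tvbt

tvbt


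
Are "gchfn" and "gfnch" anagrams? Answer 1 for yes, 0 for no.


Strings: "gchfn", "gfnch"
Sorted first:  cfghn
Sorted second: cfghn
Sorted forms match => anagrams

1


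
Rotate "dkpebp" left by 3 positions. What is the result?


Input: "dkpebp", rotate left by 3
First 3 characters: "dkp"
Remaining characters: "ebp"
Concatenate remaining + first: "ebp" + "dkp" = "ebpdkp"

ebpdkp


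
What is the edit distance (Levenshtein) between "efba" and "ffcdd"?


Computing edit distance: "efba" -> "ffcdd"
DP table:
           f    f    c    d    d
      0    1    2    3    4    5
  e   1    1    2    3    4    5
  f   2    1    1    2    3    4
  b   3    2    2    2    3    4
  a   4    3    3    3    3    4
Edit distance = dp[4][5] = 4

4


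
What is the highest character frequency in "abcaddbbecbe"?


Input: abcaddbbecbe
Character counts:
  'a': 2
  'b': 4
  'c': 2
  'd': 2
  'e': 2
Maximum frequency: 4

4


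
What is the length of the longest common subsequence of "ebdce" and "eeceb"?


LCS of "ebdce" and "eeceb"
DP table:
           e    e    c    e    b
      0    0    0    0    0    0
  e   0    1    1    1    1    1
  b   0    1    1    1    1    2
  d   0    1    1    1    1    2
  c   0    1    1    2    2    2
  e   0    1    2    2    3    3
LCS length = dp[5][5] = 3

3


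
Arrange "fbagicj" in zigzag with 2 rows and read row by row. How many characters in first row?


Zigzag "fbagicj" into 2 rows:
Placing characters:
  'f' => row 0
  'b' => row 1
  'a' => row 0
  'g' => row 1
  'i' => row 0
  'c' => row 1
  'j' => row 0
Rows:
  Row 0: "faij"
  Row 1: "bgc"
First row length: 4

4


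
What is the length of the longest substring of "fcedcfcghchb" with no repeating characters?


Input: "fcedcfcghchb"
Sliding window (track last position of each char):
  Position 0 ('f'): window [0,0] length 1 -- new best
  Position 1 ('c'): window [0,1] length 2 -- new best
  Position 2 ('e'): window [0,2] length 3 -- new best
  Position 3 ('d'): window [0,3] length 4 -- new best
  Position 4 ('c'): repeat (last at 1), move window start to 2
  Position 4 ('c'): window [2,4] length 3
  Position 5 ('f'): window [2,5] length 4
  Position 6 ('c'): repeat (last at 4), move window start to 5
  Position 6 ('c'): window [5,6] length 2
  Position 7 ('g'): window [5,7] length 3
  Position 8 ('h'): window [5,8] length 4
  Position 9 ('c'): repeat (last at 6), move window start to 7
  Position 9 ('c'): window [7,9] length 3
  Position 10 ('h'): repeat (last at 8), move window start to 9
  Position 10 ('h'): window [9,10] length 2
  Position 11 ('b'): window [9,11] length 3
Longest substring with no repeats: "fced" with length 4

4


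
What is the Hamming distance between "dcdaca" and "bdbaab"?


Comparing "dcdaca" and "bdbaab" position by position:
  Position 0: 'd' vs 'b' => differ
  Position 1: 'c' vs 'd' => differ
  Position 2: 'd' vs 'b' => differ
  Position 3: 'a' vs 'a' => same
  Position 4: 'c' vs 'a' => differ
  Position 5: 'a' vs 'b' => differ
Total differences (Hamming distance): 5

5


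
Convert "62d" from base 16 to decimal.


Input: "62d" in base 16
Positional expansion:
  Digit '6' (value 6) x 16^2 = 1536
  Digit '2' (value 2) x 16^1 = 32
  Digit 'd' (value 13) x 16^0 = 13
Sum = 1581

1581


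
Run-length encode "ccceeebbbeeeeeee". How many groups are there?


Input: ccceeebbbeeeeeee
Scanning for consecutive runs:
  Group 1: 'c' x 3 (positions 0-2)
  Group 2: 'e' x 3 (positions 3-5)
  Group 3: 'b' x 3 (positions 6-8)
  Group 4: 'e' x 7 (positions 9-15)
Total groups: 4

4


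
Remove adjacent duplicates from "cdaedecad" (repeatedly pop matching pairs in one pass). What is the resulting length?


Input: cdaedecad
Stack-based adjacent duplicate removal:
  Read 'c': push. Stack: c
  Read 'd': push. Stack: cd
  Read 'a': push. Stack: cda
  Read 'e': push. Stack: cdae
  Read 'd': push. Stack: cdaed
  Read 'e': push. Stack: cdaede
  Read 'c': push. Stack: cdaedec
  Read 'a': push. Stack: cdaedeca
  Read 'd': push. Stack: cdaedecad
Final stack: "cdaedecad" (length 9)

9


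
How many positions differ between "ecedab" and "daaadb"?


Comparing "ecedab" and "daaadb" position by position:
  Position 0: 'e' vs 'd' => DIFFER
  Position 1: 'c' vs 'a' => DIFFER
  Position 2: 'e' vs 'a' => DIFFER
  Position 3: 'd' vs 'a' => DIFFER
  Position 4: 'a' vs 'd' => DIFFER
  Position 5: 'b' vs 'b' => same
Positions that differ: 5

5


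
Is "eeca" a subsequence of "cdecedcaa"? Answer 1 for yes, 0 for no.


Check if "eeca" is a subsequence of "cdecedcaa"
Greedy scan:
  Position 0 ('c'): no match needed
  Position 1 ('d'): no match needed
  Position 2 ('e'): matches sub[0] = 'e'
  Position 3 ('c'): no match needed
  Position 4 ('e'): matches sub[1] = 'e'
  Position 5 ('d'): no match needed
  Position 6 ('c'): matches sub[2] = 'c'
  Position 7 ('a'): matches sub[3] = 'a'
  Position 8 ('a'): no match needed
All 4 characters matched => is a subsequence

1


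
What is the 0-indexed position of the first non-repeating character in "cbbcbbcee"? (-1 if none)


Input: cbbcbbcee
Character frequencies:
  'b': 4
  'c': 3
  'e': 2
Scanning left to right for freq == 1:
  Position 0 ('c'): freq=3, skip
  Position 1 ('b'): freq=4, skip
  Position 2 ('b'): freq=4, skip
  Position 3 ('c'): freq=3, skip
  Position 4 ('b'): freq=4, skip
  Position 5 ('b'): freq=4, skip
  Position 6 ('c'): freq=3, skip
  Position 7 ('e'): freq=2, skip
  Position 8 ('e'): freq=2, skip
  No unique character found => answer = -1

-1


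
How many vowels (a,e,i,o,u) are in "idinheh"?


Input: idinheh
Checking each character:
  'i' at position 0: vowel (running total: 1)
  'd' at position 1: consonant
  'i' at position 2: vowel (running total: 2)
  'n' at position 3: consonant
  'h' at position 4: consonant
  'e' at position 5: vowel (running total: 3)
  'h' at position 6: consonant
Total vowels: 3

3


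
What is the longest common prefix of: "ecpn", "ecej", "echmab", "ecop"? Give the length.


Words: ecpn, ecej, echmab, ecop
  Position 0: all 'e' => match
  Position 1: all 'c' => match
  Position 2: ('p', 'e', 'h', 'o') => mismatch, stop
LCP = "ec" (length 2)

2


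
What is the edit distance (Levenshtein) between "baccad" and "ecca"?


Computing edit distance: "baccad" -> "ecca"
DP table:
           e    c    c    a
      0    1    2    3    4
  b   1    1    2    3    4
  a   2    2    2    3    3
  c   3    3    2    2    3
  c   4    4    3    2    3
  a   5    5    4    3    2
  d   6    6    5    4    3
Edit distance = dp[6][4] = 3

3


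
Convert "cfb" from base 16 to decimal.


Input: "cfb" in base 16
Positional expansion:
  Digit 'c' (value 12) x 16^2 = 3072
  Digit 'f' (value 15) x 16^1 = 240
  Digit 'b' (value 11) x 16^0 = 11
Sum = 3323

3323


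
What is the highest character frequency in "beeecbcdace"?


Input: beeecbcdace
Character counts:
  'a': 1
  'b': 2
  'c': 3
  'd': 1
  'e': 4
Maximum frequency: 4

4


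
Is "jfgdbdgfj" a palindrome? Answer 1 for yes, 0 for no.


Input: jfgdbdgfj
Reversed: jfgdbdgfj
  Compare pos 0 ('j') with pos 8 ('j'): match
  Compare pos 1 ('f') with pos 7 ('f'): match
  Compare pos 2 ('g') with pos 6 ('g'): match
  Compare pos 3 ('d') with pos 5 ('d'): match
Result: palindrome

1


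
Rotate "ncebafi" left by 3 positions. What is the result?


Input: "ncebafi", rotate left by 3
First 3 characters: "nce"
Remaining characters: "bafi"
Concatenate remaining + first: "bafi" + "nce" = "bafince"

bafince


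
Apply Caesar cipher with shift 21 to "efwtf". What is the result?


Caesar cipher: shift "efwtf" by 21
  'e' (pos 4) + 21 = pos 25 = 'z'
  'f' (pos 5) + 21 = pos 0 = 'a'
  'w' (pos 22) + 21 = pos 17 = 'r'
  't' (pos 19) + 21 = pos 14 = 'o'
  'f' (pos 5) + 21 = pos 0 = 'a'
Result: zaroa

zaroa


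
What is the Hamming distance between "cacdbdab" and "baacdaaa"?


Comparing "cacdbdab" and "baacdaaa" position by position:
  Position 0: 'c' vs 'b' => differ
  Position 1: 'a' vs 'a' => same
  Position 2: 'c' vs 'a' => differ
  Position 3: 'd' vs 'c' => differ
  Position 4: 'b' vs 'd' => differ
  Position 5: 'd' vs 'a' => differ
  Position 6: 'a' vs 'a' => same
  Position 7: 'b' vs 'a' => differ
Total differences (Hamming distance): 6

6


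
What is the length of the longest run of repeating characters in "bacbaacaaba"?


Input: "bacbaacaaba"
Scanning for longest run:
  Position 1 ('a'): new char, reset run to 1
  Position 2 ('c'): new char, reset run to 1
  Position 3 ('b'): new char, reset run to 1
  Position 4 ('a'): new char, reset run to 1
  Position 5 ('a'): continues run of 'a', length=2
  Position 6 ('c'): new char, reset run to 1
  Position 7 ('a'): new char, reset run to 1
  Position 8 ('a'): continues run of 'a', length=2
  Position 9 ('b'): new char, reset run to 1
  Position 10 ('a'): new char, reset run to 1
Longest run: 'a' with length 2

2


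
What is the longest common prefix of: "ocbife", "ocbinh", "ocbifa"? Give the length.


Words: ocbife, ocbinh, ocbifa
  Position 0: all 'o' => match
  Position 1: all 'c' => match
  Position 2: all 'b' => match
  Position 3: all 'i' => match
  Position 4: ('f', 'n', 'f') => mismatch, stop
LCP = "ocbi" (length 4)

4


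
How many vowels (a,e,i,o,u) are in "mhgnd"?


Input: mhgnd
Checking each character:
  'm' at position 0: consonant
  'h' at position 1: consonant
  'g' at position 2: consonant
  'n' at position 3: consonant
  'd' at position 4: consonant
Total vowels: 0

0


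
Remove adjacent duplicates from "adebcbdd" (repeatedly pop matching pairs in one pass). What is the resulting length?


Input: adebcbdd
Stack-based adjacent duplicate removal:
  Read 'a': push. Stack: a
  Read 'd': push. Stack: ad
  Read 'e': push. Stack: ade
  Read 'b': push. Stack: adeb
  Read 'c': push. Stack: adebc
  Read 'b': push. Stack: adebcb
  Read 'd': push. Stack: adebcbd
  Read 'd': matches stack top 'd' => pop. Stack: adebcb
Final stack: "adebcb" (length 6)

6


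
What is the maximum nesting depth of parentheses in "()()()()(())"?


Input: "()()()()(())"
Tracking depth:
  Position 0 '(': depth becomes 1
  Position 1 ')': depth becomes 0
  Position 2 '(': depth becomes 1
  Position 3 ')': depth becomes 0
  Position 4 '(': depth becomes 1
  Position 5 ')': depth becomes 0
  Position 6 '(': depth becomes 1
  Position 7 ')': depth becomes 0
  Position 8 '(': depth becomes 1
  Position 9 '(': depth becomes 2
  Position 10 ')': depth becomes 1
  Position 11 ')': depth becomes 0
Maximum depth reached: 2

2


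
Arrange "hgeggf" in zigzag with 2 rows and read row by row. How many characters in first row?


Zigzag "hgeggf" into 2 rows:
Placing characters:
  'h' => row 0
  'g' => row 1
  'e' => row 0
  'g' => row 1
  'g' => row 0
  'f' => row 1
Rows:
  Row 0: "heg"
  Row 1: "ggf"
First row length: 3

3


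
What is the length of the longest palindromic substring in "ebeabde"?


Input: "ebeabde"
Checking substrings for palindromes:
  [0:3] "ebe" (len 3) => palindrome
Longest palindromic substring: "ebe" with length 3

3


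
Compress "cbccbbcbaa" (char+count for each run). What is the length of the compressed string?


Input: cbccbbcbaa
Runs:
  'c' x 1 => "c1"
  'b' x 1 => "b1"
  'c' x 2 => "c2"
  'b' x 2 => "b2"
  'c' x 1 => "c1"
  'b' x 1 => "b1"
  'a' x 2 => "a2"
Compressed: "c1b1c2b2c1b1a2"
Compressed length: 14

14


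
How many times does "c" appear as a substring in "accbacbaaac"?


Searching for "c" in "accbacbaaac"
Scanning each position:
  Position 0: "a" => no
  Position 1: "c" => MATCH
  Position 2: "c" => MATCH
  Position 3: "b" => no
  Position 4: "a" => no
  Position 5: "c" => MATCH
  Position 6: "b" => no
  Position 7: "a" => no
  Position 8: "a" => no
  Position 9: "a" => no
  Position 10: "c" => MATCH
Total occurrences: 4

4


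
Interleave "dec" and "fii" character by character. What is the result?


Interleaving "dec" and "fii":
  Position 0: 'd' from first, 'f' from second => "df"
  Position 1: 'e' from first, 'i' from second => "ei"
  Position 2: 'c' from first, 'i' from second => "ci"
Result: dfeici

dfeici


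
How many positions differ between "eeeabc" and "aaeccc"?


Comparing "eeeabc" and "aaeccc" position by position:
  Position 0: 'e' vs 'a' => DIFFER
  Position 1: 'e' vs 'a' => DIFFER
  Position 2: 'e' vs 'e' => same
  Position 3: 'a' vs 'c' => DIFFER
  Position 4: 'b' vs 'c' => DIFFER
  Position 5: 'c' vs 'c' => same
Positions that differ: 4

4


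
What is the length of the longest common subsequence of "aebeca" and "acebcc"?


LCS of "aebeca" and "acebcc"
DP table:
           a    c    e    b    c    c
      0    0    0    0    0    0    0
  a   0    1    1    1    1    1    1
  e   0    1    1    2    2    2    2
  b   0    1    1    2    3    3    3
  e   0    1    1    2    3    3    3
  c   0    1    2    2    3    4    4
  a   0    1    2    2    3    4    4
LCS length = dp[6][6] = 4

4


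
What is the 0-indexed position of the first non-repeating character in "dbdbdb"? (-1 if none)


Input: dbdbdb
Character frequencies:
  'b': 3
  'd': 3
Scanning left to right for freq == 1:
  Position 0 ('d'): freq=3, skip
  Position 1 ('b'): freq=3, skip
  Position 2 ('d'): freq=3, skip
  Position 3 ('b'): freq=3, skip
  Position 4 ('d'): freq=3, skip
  Position 5 ('b'): freq=3, skip
  No unique character found => answer = -1

-1


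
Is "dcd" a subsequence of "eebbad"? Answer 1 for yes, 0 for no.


Check if "dcd" is a subsequence of "eebbad"
Greedy scan:
  Position 0 ('e'): no match needed
  Position 1 ('e'): no match needed
  Position 2 ('b'): no match needed
  Position 3 ('b'): no match needed
  Position 4 ('a'): no match needed
  Position 5 ('d'): matches sub[0] = 'd'
Only matched 1/3 characters => not a subsequence

0


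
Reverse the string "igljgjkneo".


Input: igljgjkneo
Reading characters right to left:
  Position 9: 'o'
  Position 8: 'e'
  Position 7: 'n'
  Position 6: 'k'
  Position 5: 'j'
  Position 4: 'g'
  Position 3: 'j'
  Position 2: 'l'
  Position 1: 'g'
  Position 0: 'i'
Reversed: oenkjgjlgi

oenkjgjlgi


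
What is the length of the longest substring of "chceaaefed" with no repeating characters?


Input: "chceaaefed"
Sliding window (track last position of each char):
  Position 0 ('c'): window [0,0] length 1 -- new best
  Position 1 ('h'): window [0,1] length 2 -- new best
  Position 2 ('c'): repeat (last at 0), move window start to 1
  Position 2 ('c'): window [1,2] length 2
  Position 3 ('e'): window [1,3] length 3 -- new best
  Position 4 ('a'): window [1,4] length 4 -- new best
  Position 5 ('a'): repeat (last at 4), move window start to 5
  Position 5 ('a'): window [5,5] length 1
  Position 6 ('e'): window [5,6] length 2
  Position 7 ('f'): window [5,7] length 3
  Position 8 ('e'): repeat (last at 6), move window start to 7
  Position 8 ('e'): window [7,8] length 2
  Position 9 ('d'): window [7,9] length 3
Longest substring with no repeats: "hcea" with length 4

4


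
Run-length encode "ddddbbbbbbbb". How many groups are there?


Input: ddddbbbbbbbb
Scanning for consecutive runs:
  Group 1: 'd' x 4 (positions 0-3)
  Group 2: 'b' x 8 (positions 4-11)
Total groups: 2

2


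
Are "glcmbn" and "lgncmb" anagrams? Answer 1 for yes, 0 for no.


Strings: "glcmbn", "lgncmb"
Sorted first:  bcglmn
Sorted second: bcglmn
Sorted forms match => anagrams

1


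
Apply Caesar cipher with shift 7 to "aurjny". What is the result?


Caesar cipher: shift "aurjny" by 7
  'a' (pos 0) + 7 = pos 7 = 'h'
  'u' (pos 20) + 7 = pos 1 = 'b'
  'r' (pos 17) + 7 = pos 24 = 'y'
  'j' (pos 9) + 7 = pos 16 = 'q'
  'n' (pos 13) + 7 = pos 20 = 'u'
  'y' (pos 24) + 7 = pos 5 = 'f'
Result: hbyquf

hbyquf


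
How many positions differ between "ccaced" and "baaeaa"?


Comparing "ccaced" and "baaeaa" position by position:
  Position 0: 'c' vs 'b' => DIFFER
  Position 1: 'c' vs 'a' => DIFFER
  Position 2: 'a' vs 'a' => same
  Position 3: 'c' vs 'e' => DIFFER
  Position 4: 'e' vs 'a' => DIFFER
  Position 5: 'd' vs 'a' => DIFFER
Positions that differ: 5

5


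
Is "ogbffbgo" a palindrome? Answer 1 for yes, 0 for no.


Input: ogbffbgo
Reversed: ogbffbgo
  Compare pos 0 ('o') with pos 7 ('o'): match
  Compare pos 1 ('g') with pos 6 ('g'): match
  Compare pos 2 ('b') with pos 5 ('b'): match
  Compare pos 3 ('f') with pos 4 ('f'): match
Result: palindrome

1


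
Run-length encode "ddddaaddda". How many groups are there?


Input: ddddaaddda
Scanning for consecutive runs:
  Group 1: 'd' x 4 (positions 0-3)
  Group 2: 'a' x 2 (positions 4-5)
  Group 3: 'd' x 3 (positions 6-8)
  Group 4: 'a' x 1 (positions 9-9)
Total groups: 4

4


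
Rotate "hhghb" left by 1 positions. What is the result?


Input: "hhghb", rotate left by 1
First 1 characters: "h"
Remaining characters: "hghb"
Concatenate remaining + first: "hghb" + "h" = "hghbh"

hghbh


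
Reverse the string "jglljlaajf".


Input: jglljlaajf
Reading characters right to left:
  Position 9: 'f'
  Position 8: 'j'
  Position 7: 'a'
  Position 6: 'a'
  Position 5: 'l'
  Position 4: 'j'
  Position 3: 'l'
  Position 2: 'l'
  Position 1: 'g'
  Position 0: 'j'
Reversed: fjaaljllgj

fjaaljllgj


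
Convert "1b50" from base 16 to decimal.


Input: "1b50" in base 16
Positional expansion:
  Digit '1' (value 1) x 16^3 = 4096
  Digit 'b' (value 11) x 16^2 = 2816
  Digit '5' (value 5) x 16^1 = 80
  Digit '0' (value 0) x 16^0 = 0
Sum = 6992

6992


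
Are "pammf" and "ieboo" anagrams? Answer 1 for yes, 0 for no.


Strings: "pammf", "ieboo"
Sorted first:  afmmp
Sorted second: beioo
Differ at position 0: 'a' vs 'b' => not anagrams

0


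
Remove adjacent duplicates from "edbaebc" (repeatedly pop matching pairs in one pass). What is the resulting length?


Input: edbaebc
Stack-based adjacent duplicate removal:
  Read 'e': push. Stack: e
  Read 'd': push. Stack: ed
  Read 'b': push. Stack: edb
  Read 'a': push. Stack: edba
  Read 'e': push. Stack: edbae
  Read 'b': push. Stack: edbaeb
  Read 'c': push. Stack: edbaebc
Final stack: "edbaebc" (length 7)

7


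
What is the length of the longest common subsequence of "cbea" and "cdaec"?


LCS of "cbea" and "cdaec"
DP table:
           c    d    a    e    c
      0    0    0    0    0    0
  c   0    1    1    1    1    1
  b   0    1    1    1    1    1
  e   0    1    1    1    2    2
  a   0    1    1    2    2    2
LCS length = dp[4][5] = 2

2


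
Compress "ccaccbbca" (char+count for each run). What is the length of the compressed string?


Input: ccaccbbca
Runs:
  'c' x 2 => "c2"
  'a' x 1 => "a1"
  'c' x 2 => "c2"
  'b' x 2 => "b2"
  'c' x 1 => "c1"
  'a' x 1 => "a1"
Compressed: "c2a1c2b2c1a1"
Compressed length: 12

12


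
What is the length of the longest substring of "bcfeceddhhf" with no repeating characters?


Input: "bcfeceddhhf"
Sliding window (track last position of each char):
  Position 0 ('b'): window [0,0] length 1 -- new best
  Position 1 ('c'): window [0,1] length 2 -- new best
  Position 2 ('f'): window [0,2] length 3 -- new best
  Position 3 ('e'): window [0,3] length 4 -- new best
  Position 4 ('c'): repeat (last at 1), move window start to 2
  Position 4 ('c'): window [2,4] length 3
  Position 5 ('e'): repeat (last at 3), move window start to 4
  Position 5 ('e'): window [4,5] length 2
  Position 6 ('d'): window [4,6] length 3
  Position 7 ('d'): repeat (last at 6), move window start to 7
  Position 7 ('d'): window [7,7] length 1
  Position 8 ('h'): window [7,8] length 2
  Position 9 ('h'): repeat (last at 8), move window start to 9
  Position 9 ('h'): window [9,9] length 1
  Position 10 ('f'): window [9,10] length 2
Longest substring with no repeats: "bcfe" with length 4

4


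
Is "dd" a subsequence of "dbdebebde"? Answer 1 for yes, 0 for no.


Check if "dd" is a subsequence of "dbdebebde"
Greedy scan:
  Position 0 ('d'): matches sub[0] = 'd'
  Position 1 ('b'): no match needed
  Position 2 ('d'): matches sub[1] = 'd'
  Position 3 ('e'): no match needed
  Position 4 ('b'): no match needed
  Position 5 ('e'): no match needed
  Position 6 ('b'): no match needed
  Position 7 ('d'): no match needed
  Position 8 ('e'): no match needed
All 2 characters matched => is a subsequence

1


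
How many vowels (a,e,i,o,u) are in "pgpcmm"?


Input: pgpcmm
Checking each character:
  'p' at position 0: consonant
  'g' at position 1: consonant
  'p' at position 2: consonant
  'c' at position 3: consonant
  'm' at position 4: consonant
  'm' at position 5: consonant
Total vowels: 0

0


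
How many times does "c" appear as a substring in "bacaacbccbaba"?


Searching for "c" in "bacaacbccbaba"
Scanning each position:
  Position 0: "b" => no
  Position 1: "a" => no
  Position 2: "c" => MATCH
  Position 3: "a" => no
  Position 4: "a" => no
  Position 5: "c" => MATCH
  Position 6: "b" => no
  Position 7: "c" => MATCH
  Position 8: "c" => MATCH
  Position 9: "b" => no
  Position 10: "a" => no
  Position 11: "b" => no
  Position 12: "a" => no
Total occurrences: 4

4


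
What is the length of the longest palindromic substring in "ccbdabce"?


Input: "ccbdabce"
Checking substrings for palindromes:
  [0:2] "cc" (len 2) => palindrome
Longest palindromic substring: "cc" with length 2

2


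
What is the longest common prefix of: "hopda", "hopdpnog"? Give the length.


Words: hopda, hopdpnog
  Position 0: all 'h' => match
  Position 1: all 'o' => match
  Position 2: all 'p' => match
  Position 3: all 'd' => match
  Position 4: ('a', 'p') => mismatch, stop
LCP = "hopd" (length 4)

4


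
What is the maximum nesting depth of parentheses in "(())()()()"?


Input: "(())()()()"
Tracking depth:
  Position 0 '(': depth becomes 1
  Position 1 '(': depth becomes 2
  Position 2 ')': depth becomes 1
  Position 3 ')': depth becomes 0
  Position 4 '(': depth becomes 1
  Position 5 ')': depth becomes 0
  Position 6 '(': depth becomes 1
  Position 7 ')': depth becomes 0
  Position 8 '(': depth becomes 1
  Position 9 ')': depth becomes 0
Maximum depth reached: 2

2


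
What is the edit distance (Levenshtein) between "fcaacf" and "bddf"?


Computing edit distance: "fcaacf" -> "bddf"
DP table:
           b    d    d    f
      0    1    2    3    4
  f   1    1    2    3    3
  c   2    2    2    3    4
  a   3    3    3    3    4
  a   4    4    4    4    4
  c   5    5    5    5    5
  f   6    6    6    6    5
Edit distance = dp[6][4] = 5

5


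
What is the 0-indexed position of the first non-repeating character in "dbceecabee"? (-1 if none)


Input: dbceecabee
Character frequencies:
  'a': 1
  'b': 2
  'c': 2
  'd': 1
  'e': 4
Scanning left to right for freq == 1:
  Position 0 ('d'): unique! => answer = 0

0


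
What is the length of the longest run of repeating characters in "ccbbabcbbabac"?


Input: "ccbbabcbbabac"
Scanning for longest run:
  Position 1 ('c'): continues run of 'c', length=2
  Position 2 ('b'): new char, reset run to 1
  Position 3 ('b'): continues run of 'b', length=2
  Position 4 ('a'): new char, reset run to 1
  Position 5 ('b'): new char, reset run to 1
  Position 6 ('c'): new char, reset run to 1
  Position 7 ('b'): new char, reset run to 1
  Position 8 ('b'): continues run of 'b', length=2
  Position 9 ('a'): new char, reset run to 1
  Position 10 ('b'): new char, reset run to 1
  Position 11 ('a'): new char, reset run to 1
  Position 12 ('c'): new char, reset run to 1
Longest run: 'c' with length 2

2


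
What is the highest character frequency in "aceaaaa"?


Input: aceaaaa
Character counts:
  'a': 5
  'c': 1
  'e': 1
Maximum frequency: 5

5


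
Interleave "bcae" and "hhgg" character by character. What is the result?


Interleaving "bcae" and "hhgg":
  Position 0: 'b' from first, 'h' from second => "bh"
  Position 1: 'c' from first, 'h' from second => "ch"
  Position 2: 'a' from first, 'g' from second => "ag"
  Position 3: 'e' from first, 'g' from second => "eg"
Result: bhchageg

bhchageg


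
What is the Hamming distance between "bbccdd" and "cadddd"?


Comparing "bbccdd" and "cadddd" position by position:
  Position 0: 'b' vs 'c' => differ
  Position 1: 'b' vs 'a' => differ
  Position 2: 'c' vs 'd' => differ
  Position 3: 'c' vs 'd' => differ
  Position 4: 'd' vs 'd' => same
  Position 5: 'd' vs 'd' => same
Total differences (Hamming distance): 4

4


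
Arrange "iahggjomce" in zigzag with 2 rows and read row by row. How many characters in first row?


Zigzag "iahggjomce" into 2 rows:
Placing characters:
  'i' => row 0
  'a' => row 1
  'h' => row 0
  'g' => row 1
  'g' => row 0
  'j' => row 1
  'o' => row 0
  'm' => row 1
  'c' => row 0
  'e' => row 1
Rows:
  Row 0: "ihgoc"
  Row 1: "agjme"
First row length: 5

5


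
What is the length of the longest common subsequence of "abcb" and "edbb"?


LCS of "abcb" and "edbb"
DP table:
           e    d    b    b
      0    0    0    0    0
  a   0    0    0    0    0
  b   0    0    0    1    1
  c   0    0    0    1    1
  b   0    0    0    1    2
LCS length = dp[4][4] = 2

2


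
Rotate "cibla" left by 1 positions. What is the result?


Input: "cibla", rotate left by 1
First 1 characters: "c"
Remaining characters: "ibla"
Concatenate remaining + first: "ibla" + "c" = "iblac"

iblac


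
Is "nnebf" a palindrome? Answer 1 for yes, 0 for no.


Input: nnebf
Reversed: fbenn
  Compare pos 0 ('n') with pos 4 ('f'): MISMATCH
  Compare pos 1 ('n') with pos 3 ('b'): MISMATCH
Result: not a palindrome

0


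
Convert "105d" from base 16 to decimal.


Input: "105d" in base 16
Positional expansion:
  Digit '1' (value 1) x 16^3 = 4096
  Digit '0' (value 0) x 16^2 = 0
  Digit '5' (value 5) x 16^1 = 80
  Digit 'd' (value 13) x 16^0 = 13
Sum = 4189

4189


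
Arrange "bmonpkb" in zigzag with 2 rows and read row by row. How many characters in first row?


Zigzag "bmonpkb" into 2 rows:
Placing characters:
  'b' => row 0
  'm' => row 1
  'o' => row 0
  'n' => row 1
  'p' => row 0
  'k' => row 1
  'b' => row 0
Rows:
  Row 0: "bopb"
  Row 1: "mnk"
First row length: 4

4


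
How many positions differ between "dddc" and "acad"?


Comparing "dddc" and "acad" position by position:
  Position 0: 'd' vs 'a' => DIFFER
  Position 1: 'd' vs 'c' => DIFFER
  Position 2: 'd' vs 'a' => DIFFER
  Position 3: 'c' vs 'd' => DIFFER
Positions that differ: 4

4


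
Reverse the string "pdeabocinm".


Input: pdeabocinm
Reading characters right to left:
  Position 9: 'm'
  Position 8: 'n'
  Position 7: 'i'
  Position 6: 'c'
  Position 5: 'o'
  Position 4: 'b'
  Position 3: 'a'
  Position 2: 'e'
  Position 1: 'd'
  Position 0: 'p'
Reversed: mnicobaedp

mnicobaedp


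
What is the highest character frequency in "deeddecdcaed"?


Input: deeddecdcaed
Character counts:
  'a': 1
  'c': 2
  'd': 5
  'e': 4
Maximum frequency: 5

5


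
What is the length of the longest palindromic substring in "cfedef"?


Input: "cfedef"
Checking substrings for palindromes:
  [1:6] "fedef" (len 5) => palindrome
  [2:5] "ede" (len 3) => palindrome
Longest palindromic substring: "fedef" with length 5

5


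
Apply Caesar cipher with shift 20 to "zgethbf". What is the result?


Caesar cipher: shift "zgethbf" by 20
  'z' (pos 25) + 20 = pos 19 = 't'
  'g' (pos 6) + 20 = pos 0 = 'a'
  'e' (pos 4) + 20 = pos 24 = 'y'
  't' (pos 19) + 20 = pos 13 = 'n'
  'h' (pos 7) + 20 = pos 1 = 'b'
  'b' (pos 1) + 20 = pos 21 = 'v'
  'f' (pos 5) + 20 = pos 25 = 'z'
Result: taynbvz

taynbvz


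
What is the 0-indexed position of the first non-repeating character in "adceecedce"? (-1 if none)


Input: adceecedce
Character frequencies:
  'a': 1
  'c': 3
  'd': 2
  'e': 4
Scanning left to right for freq == 1:
  Position 0 ('a'): unique! => answer = 0

0


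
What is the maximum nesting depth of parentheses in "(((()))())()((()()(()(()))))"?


Input: "(((()))())()((()()(()(()))))"
Tracking depth:
  Position 0 '(': depth becomes 1
  Position 1 '(': depth becomes 2
  Position 2 '(': depth becomes 3
  Position 3 '(': depth becomes 4
  Position 4 ')': depth becomes 3
  Position 5 ')': depth becomes 2
  Position 6 ')': depth becomes 1
  Position 7 '(': depth becomes 2
  Position 8 ')': depth becomes 1
  Position 9 ')': depth becomes 0
  Position 10 '(': depth becomes 1
  Position 11 ')': depth becomes 0
  Position 12 '(': depth becomes 1
  Position 13 '(': depth becomes 2
  Position 14 '(': depth becomes 3
  Position 15 ')': depth becomes 2
  Position 16 '(': depth becomes 3
  Position 17 ')': depth becomes 2
  Position 18 '(': depth becomes 3
  Position 19 '(': depth becomes 4
  Position 20 ')': depth becomes 3
  Position 21 '(': depth becomes 4
  Position 22 '(': depth becomes 5
  Position 23 ')': depth becomes 4
  Position 24 ')': depth becomes 3
  Position 25 ')': depth becomes 2
  Position 26 ')': depth becomes 1
  Position 27 ')': depth becomes 0
Maximum depth reached: 5

5


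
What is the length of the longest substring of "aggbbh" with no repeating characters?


Input: "aggbbh"
Sliding window (track last position of each char):
  Position 0 ('a'): window [0,0] length 1 -- new best
  Position 1 ('g'): window [0,1] length 2 -- new best
  Position 2 ('g'): repeat (last at 1), move window start to 2
  Position 2 ('g'): window [2,2] length 1
  Position 3 ('b'): window [2,3] length 2
  Position 4 ('b'): repeat (last at 3), move window start to 4
  Position 4 ('b'): window [4,4] length 1
  Position 5 ('h'): window [4,5] length 2
Longest substring with no repeats: "ag" with length 2

2


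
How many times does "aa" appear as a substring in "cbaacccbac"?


Searching for "aa" in "cbaacccbac"
Scanning each position:
  Position 0: "cb" => no
  Position 1: "ba" => no
  Position 2: "aa" => MATCH
  Position 3: "ac" => no
  Position 4: "cc" => no
  Position 5: "cc" => no
  Position 6: "cb" => no
  Position 7: "ba" => no
  Position 8: "ac" => no
Total occurrences: 1

1


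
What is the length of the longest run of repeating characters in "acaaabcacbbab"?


Input: "acaaabcacbbab"
Scanning for longest run:
  Position 1 ('c'): new char, reset run to 1
  Position 2 ('a'): new char, reset run to 1
  Position 3 ('a'): continues run of 'a', length=2
  Position 4 ('a'): continues run of 'a', length=3
  Position 5 ('b'): new char, reset run to 1
  Position 6 ('c'): new char, reset run to 1
  Position 7 ('a'): new char, reset run to 1
  Position 8 ('c'): new char, reset run to 1
  Position 9 ('b'): new char, reset run to 1
  Position 10 ('b'): continues run of 'b', length=2
  Position 11 ('a'): new char, reset run to 1
  Position 12 ('b'): new char, reset run to 1
Longest run: 'a' with length 3

3


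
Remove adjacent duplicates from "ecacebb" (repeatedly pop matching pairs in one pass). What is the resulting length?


Input: ecacebb
Stack-based adjacent duplicate removal:
  Read 'e': push. Stack: e
  Read 'c': push. Stack: ec
  Read 'a': push. Stack: eca
  Read 'c': push. Stack: ecac
  Read 'e': push. Stack: ecace
  Read 'b': push. Stack: ecaceb
  Read 'b': matches stack top 'b' => pop. Stack: ecace
Final stack: "ecace" (length 5)

5


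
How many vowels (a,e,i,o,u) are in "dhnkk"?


Input: dhnkk
Checking each character:
  'd' at position 0: consonant
  'h' at position 1: consonant
  'n' at position 2: consonant
  'k' at position 3: consonant
  'k' at position 4: consonant
Total vowels: 0

0


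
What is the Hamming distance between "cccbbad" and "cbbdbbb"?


Comparing "cccbbad" and "cbbdbbb" position by position:
  Position 0: 'c' vs 'c' => same
  Position 1: 'c' vs 'b' => differ
  Position 2: 'c' vs 'b' => differ
  Position 3: 'b' vs 'd' => differ
  Position 4: 'b' vs 'b' => same
  Position 5: 'a' vs 'b' => differ
  Position 6: 'd' vs 'b' => differ
Total differences (Hamming distance): 5

5


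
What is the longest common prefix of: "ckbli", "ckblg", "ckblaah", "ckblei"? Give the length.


Words: ckbli, ckblg, ckblaah, ckblei
  Position 0: all 'c' => match
  Position 1: all 'k' => match
  Position 2: all 'b' => match
  Position 3: all 'l' => match
  Position 4: ('i', 'g', 'a', 'e') => mismatch, stop
LCP = "ckbl" (length 4)

4


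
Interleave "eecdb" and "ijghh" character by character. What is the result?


Interleaving "eecdb" and "ijghh":
  Position 0: 'e' from first, 'i' from second => "ei"
  Position 1: 'e' from first, 'j' from second => "ej"
  Position 2: 'c' from first, 'g' from second => "cg"
  Position 3: 'd' from first, 'h' from second => "dh"
  Position 4: 'b' from first, 'h' from second => "bh"
Result: eiejcgdhbh

eiejcgdhbh
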